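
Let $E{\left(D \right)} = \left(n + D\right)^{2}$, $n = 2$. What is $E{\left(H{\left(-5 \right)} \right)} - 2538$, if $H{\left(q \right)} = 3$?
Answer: $-2513$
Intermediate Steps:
$E{\left(D \right)} = \left(2 + D\right)^{2}$
$E{\left(H{\left(-5 \right)} \right)} - 2538 = \left(2 + 3\right)^{2} - 2538 = 5^{2} - 2538 = 25 - 2538 = -2513$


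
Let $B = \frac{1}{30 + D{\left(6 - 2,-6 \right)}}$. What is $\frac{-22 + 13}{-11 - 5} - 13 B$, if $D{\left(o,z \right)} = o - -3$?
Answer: $\frac{125}{592} \approx 0.21115$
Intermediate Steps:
$D{\left(o,z \right)} = 3 + o$ ($D{\left(o,z \right)} = o + 3 = 3 + o$)
$B = \frac{1}{37}$ ($B = \frac{1}{30 + \left(3 + \left(6 - 2\right)\right)} = \frac{1}{30 + \left(3 + 4\right)} = \frac{1}{30 + 7} = \frac{1}{37} \approx 0.027027$)
$\frac{-22 + 13}{-11 - 5} - 13 B = \frac{-22 + 13}{-11 - 5} - \frac{13}{37} = - \frac{9}{-16} - \frac{13}{37} = \left(-9\right) \left(- \frac{1}{16}\right) - \frac{13}{37} = \frac{9}{16} - \frac{13}{37} = \frac{125}{592}$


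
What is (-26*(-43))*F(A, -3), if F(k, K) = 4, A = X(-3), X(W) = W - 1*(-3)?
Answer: 4472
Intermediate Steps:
X(W) = 3 + W (X(W) = W + 3 = 3 + W)
A = 0 (A = 3 - 3 = 0)
(-26*(-43))*F(A, -3) = -26*(-43)*4 = 1118*4 = 4472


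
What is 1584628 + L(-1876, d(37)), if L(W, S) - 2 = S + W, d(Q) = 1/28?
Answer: 44317113/28 ≈ 1.5828e+6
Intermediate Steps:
d(Q) = 1/28
L(W, S) = 2 + S + W (L(W, S) = 2 + (S + W) = 2 + S + W)
1584628 + L(-1876, d(37)) = 1584628 + (2 + 1/28 - 1876) = 1584628 - 52471/28 = 44317113/28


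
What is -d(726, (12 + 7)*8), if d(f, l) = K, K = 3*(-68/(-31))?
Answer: -204/31 ≈ -6.5806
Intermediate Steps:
K = 204/31 (K = 3*(-68*(-1/31)) = 3*(68/31) = 204/31 ≈ 6.5806)
d(f, l) = 204/31
-d(726, (12 + 7)*8) = -1*204/31 = -204/31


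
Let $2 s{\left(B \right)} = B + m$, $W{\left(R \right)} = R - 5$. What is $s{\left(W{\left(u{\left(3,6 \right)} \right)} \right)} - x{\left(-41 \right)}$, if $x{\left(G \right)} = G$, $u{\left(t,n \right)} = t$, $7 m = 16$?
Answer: $\frac{288}{7} \approx 41.143$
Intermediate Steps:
$m = \frac{16}{7}$ ($m = \frac{1}{7} \cdot 16 = \frac{16}{7} \approx 2.2857$)
$W{\left(R \right)} = -5 + R$
$s{\left(B \right)} = \frac{8}{7} + \frac{B}{2}$ ($s{\left(B \right)} = \frac{B + \frac{16}{7}}{2} = \frac{\frac{16}{7} + B}{2} = \frac{8}{7} + \frac{B}{2}$)
$s{\left(W{\left(u{\left(3,6 \right)} \right)} \right)} - x{\left(-41 \right)} = \left(\frac{8}{7} + \frac{-5 + 3}{2}\right) - -41 = \left(\frac{8}{7} + \frac{1}{2} \left(-2\right)\right) + 41 = \left(\frac{8}{7} - 1\right) + 41 = \frac{1}{7} + 41 = \frac{288}{7}$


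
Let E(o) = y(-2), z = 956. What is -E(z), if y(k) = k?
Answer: 2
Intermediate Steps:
E(o) = -2
-E(z) = -1*(-2) = 2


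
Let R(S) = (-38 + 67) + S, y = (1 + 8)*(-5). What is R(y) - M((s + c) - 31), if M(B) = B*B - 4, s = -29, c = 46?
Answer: -208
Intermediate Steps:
y = -45 (y = 9*(-5) = -45)
M(B) = -4 + B**2 (M(B) = B**2 - 4 = -4 + B**2)
R(S) = 29 + S
R(y) - M((s + c) - 31) = (29 - 45) - (-4 + ((-29 + 46) - 31)**2) = -16 - (-4 + (17 - 31)**2) = -16 - (-4 + (-14)**2) = -16 - (-4 + 196) = -16 - 1*192 = -16 - 192 = -208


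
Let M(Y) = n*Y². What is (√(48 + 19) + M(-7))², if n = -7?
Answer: (-343 + √67)² ≈ 1.1210e+5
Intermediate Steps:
M(Y) = -7*Y²
(√(48 + 19) + M(-7))² = (√(48 + 19) - 7*(-7)²)² = (√67 - 7*49)² = (√67 - 343)² = (-343 + √67)²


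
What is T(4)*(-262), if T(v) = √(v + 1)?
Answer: -262*√5 ≈ -585.85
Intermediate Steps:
T(v) = √(1 + v)
T(4)*(-262) = √(1 + 4)*(-262) = √5*(-262) = -262*√5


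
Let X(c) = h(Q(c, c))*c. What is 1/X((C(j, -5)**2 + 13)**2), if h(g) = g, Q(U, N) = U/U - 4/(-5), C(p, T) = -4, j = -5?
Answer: 5/7569 ≈ 0.00066059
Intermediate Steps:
Q(U, N) = 9/5 (Q(U, N) = 1 - 4*(-1/5) = 1 + 4/5 = 9/5)
X(c) = 9*c/5
1/X((C(j, -5)**2 + 13)**2) = 1/(9*((-4)**2 + 13)**2/5) = 1/(9*(16 + 13)**2/5) = 1/((9/5)*29**2) = 1/((9/5)*841) = 1/(7569/5) = 5/7569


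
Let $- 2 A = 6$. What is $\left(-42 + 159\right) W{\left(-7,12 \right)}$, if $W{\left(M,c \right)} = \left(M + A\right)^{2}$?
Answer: $11700$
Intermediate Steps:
$A = -3$ ($A = \left(- \frac{1}{2}\right) 6 = -3$)
$W{\left(M,c \right)} = \left(-3 + M\right)^{2}$ ($W{\left(M,c \right)} = \left(M - 3\right)^{2} = \left(-3 + M\right)^{2}$)
$\left(-42 + 159\right) W{\left(-7,12 \right)} = \left(-42 + 159\right) \left(-3 - 7\right)^{2} = 117 \left(-10\right)^{2} = 117 \cdot 100 = 11700$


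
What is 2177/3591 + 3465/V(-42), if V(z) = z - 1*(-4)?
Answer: -92933/1026 ≈ -90.578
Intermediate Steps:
V(z) = 4 + z (V(z) = z + 4 = 4 + z)
2177/3591 + 3465/V(-42) = 2177/3591 + 3465/(4 - 42) = 2177*(1/3591) + 3465/(-38) = 311/513 + 3465*(-1/38) = 311/513 - 3465/38 = -92933/1026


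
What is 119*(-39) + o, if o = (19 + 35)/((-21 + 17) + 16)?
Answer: -9273/2 ≈ -4636.5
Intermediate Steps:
o = 9/2 (o = 54/(-4 + 16) = 54/12 = 54*(1/12) = 9/2 ≈ 4.5000)
119*(-39) + o = 119*(-39) + 9/2 = -4641 + 9/2 = -9273/2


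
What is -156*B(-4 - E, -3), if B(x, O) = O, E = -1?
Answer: 468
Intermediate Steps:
-156*B(-4 - E, -3) = -156*(-3) = 468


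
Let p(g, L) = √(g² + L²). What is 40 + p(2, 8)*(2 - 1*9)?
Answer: 40 - 14*√17 ≈ -17.723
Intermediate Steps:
p(g, L) = √(L² + g²)
40 + p(2, 8)*(2 - 1*9) = 40 + √(8² + 2²)*(2 - 1*9) = 40 + √(64 + 4)*(2 - 9) = 40 + √68*(-7) = 40 + (2*√17)*(-7) = 40 - 14*√17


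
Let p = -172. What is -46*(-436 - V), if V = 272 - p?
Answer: 40480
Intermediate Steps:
V = 444 (V = 272 - 1*(-172) = 272 + 172 = 444)
-46*(-436 - V) = -46*(-436 - 1*444) = -46*(-436 - 444) = -46*(-880) = 40480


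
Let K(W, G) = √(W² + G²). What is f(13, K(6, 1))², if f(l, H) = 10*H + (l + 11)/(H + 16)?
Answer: 19303892/5329 + 184832*√37/5329 ≈ 3833.4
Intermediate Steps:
K(W, G) = √(G² + W²)
f(l, H) = 10*H + (11 + l)/(16 + H)
f(13, K(6, 1))² = ((11 + 13 + 10*(√(1² + 6²))² + 160*√(1² + 6²))/(16 + √(1² + 6²)))² = ((11 + 13 + 10*(√(1 + 36))² + 160*√(1 + 36))/(16 + √(1 + 36)))² = ((11 + 13 + 10*(√37)² + 160*√37)/(16 + √37))² = ((11 + 13 + 10*37 + 160*√37)/(16 + √37))² = ((11 + 13 + 370 + 160*√37)/(16 + √37))² = ((394 + 160*√37)/(16 + √37))² = (394 + 160*√37)²/(16 + √37)²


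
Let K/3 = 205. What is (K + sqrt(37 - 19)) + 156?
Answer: 771 + 3*sqrt(2) ≈ 775.24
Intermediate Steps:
K = 615 (K = 3*205 = 615)
(K + sqrt(37 - 19)) + 156 = (615 + sqrt(37 - 19)) + 156 = (615 + sqrt(18)) + 156 = (615 + 3*sqrt(2)) + 156 = 771 + 3*sqrt(2)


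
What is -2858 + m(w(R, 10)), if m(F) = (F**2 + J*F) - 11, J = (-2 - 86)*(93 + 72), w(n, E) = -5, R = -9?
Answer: 69756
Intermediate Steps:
J = -14520 (J = -88*165 = -14520)
m(F) = -11 + F**2 - 14520*F (m(F) = (F**2 - 14520*F) - 11 = -11 + F**2 - 14520*F)
-2858 + m(w(R, 10)) = -2858 + (-11 + (-5)**2 - 14520*(-5)) = -2858 + (-11 + 25 + 72600) = -2858 + 72614 = 69756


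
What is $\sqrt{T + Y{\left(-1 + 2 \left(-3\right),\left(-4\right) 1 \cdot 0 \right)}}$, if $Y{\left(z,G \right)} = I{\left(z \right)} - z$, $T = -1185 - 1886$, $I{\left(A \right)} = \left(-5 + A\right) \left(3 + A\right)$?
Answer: $2 i \sqrt{754} \approx 54.918 i$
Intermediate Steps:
$T = -3071$
$Y{\left(z,G \right)} = -15 + z^{2} - 3 z$ ($Y{\left(z,G \right)} = \left(-15 + z^{2} - 2 z\right) - z = -15 + z^{2} - 3 z$)
$\sqrt{T + Y{\left(-1 + 2 \left(-3\right),\left(-4\right) 1 \cdot 0 \right)}} = \sqrt{-3071 - \left(15 - \left(-1 + 2 \left(-3\right)\right)^{2} + 3 \left(-1 + 2 \left(-3\right)\right)\right)} = \sqrt{-3071 - \left(15 - \left(-1 - 6\right)^{2} + 3 \left(-1 - 6\right)\right)} = \sqrt{-3071 - \left(-6 - 49\right)} = \sqrt{-3071 + \left(-15 + 49 + 21\right)} = \sqrt{-3071 + 55} = \sqrt{-3016} = 2 i \sqrt{754}$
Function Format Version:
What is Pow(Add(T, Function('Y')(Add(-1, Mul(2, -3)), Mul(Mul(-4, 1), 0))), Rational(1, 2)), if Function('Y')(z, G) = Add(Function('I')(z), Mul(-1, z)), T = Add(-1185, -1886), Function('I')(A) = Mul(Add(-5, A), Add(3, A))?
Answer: Mul(2, I, Pow(754, Rational(1, 2))) ≈ Mul(54.918, I)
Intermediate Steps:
T = -3071
Function('Y')(z, G) = Add(-15, Pow(z, 2), Mul(-3, z)) (Function('Y')(z, G) = Add(Add(-15, Pow(z, 2), Mul(-2, z)), Mul(-1, z)) = Add(-15, Pow(z, 2), Mul(-3, z)))
Pow(Add(T, Function('Y')(Add(-1, Mul(2, -3)), Mul(Mul(-4, 1), 0))), Rational(1, 2)) = Pow(Add(-3071, Add(-15, Pow(Add(-1, Mul(2, -3)), 2), Mul(-3, Add(-1, Mul(2, -3))))), Rational(1, 2)) = Pow(Add(-3071, Add(-15, Pow(Add(-1, -6), 2), Mul(-3, Add(-1, -6)))), Rational(1, 2)) = Pow(Add(-3071, Add(-15, Pow(-7, 2), Mul(-3, -7))), Rational(1, 2)) = Pow(Add(-3071, Add(-15, 49, 21)), Rational(1, 2)) = Pow(Add(-3071, 55), Rational(1, 2)) = Pow(-3016, Rational(1, 2)) = Mul(2, I, Pow(754, Rational(1, 2)))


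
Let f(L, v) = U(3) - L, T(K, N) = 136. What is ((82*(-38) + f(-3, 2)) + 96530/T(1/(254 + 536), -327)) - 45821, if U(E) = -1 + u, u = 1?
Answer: -3279247/68 ≈ -48224.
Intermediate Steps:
U(E) = 0 (U(E) = -1 + 1 = 0)
f(L, v) = -L (f(L, v) = 0 - L = -L)
((82*(-38) + f(-3, 2)) + 96530/T(1/(254 + 536), -327)) - 45821 = ((82*(-38) - 1*(-3)) + 96530/136) - 45821 = ((-3116 + 3) + 96530*(1/136)) - 45821 = (-3113 + 48265/68) - 45821 = -163419/68 - 45821 = -3279247/68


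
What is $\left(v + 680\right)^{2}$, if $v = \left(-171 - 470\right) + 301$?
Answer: $115600$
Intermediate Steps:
$v = -340$ ($v = -641 + 301 = -340$)
$\left(v + 680\right)^{2} = \left(-340 + 680\right)^{2} = 340^{2} = 115600$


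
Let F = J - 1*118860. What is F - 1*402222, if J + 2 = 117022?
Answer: -404062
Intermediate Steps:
J = 117020 (J = -2 + 117022 = 117020)
F = -1840 (F = 117020 - 1*118860 = 117020 - 118860 = -1840)
F - 1*402222 = -1840 - 1*402222 = -1840 - 402222 = -404062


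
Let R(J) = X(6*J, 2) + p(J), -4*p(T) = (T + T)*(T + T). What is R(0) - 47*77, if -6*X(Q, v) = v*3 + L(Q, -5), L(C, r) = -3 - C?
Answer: -7239/2 ≈ -3619.5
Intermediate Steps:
X(Q, v) = ½ - v/2 + Q/6 (X(Q, v) = -(v*3 + (-3 - Q))/6 = -(3*v + (-3 - Q))/6 = -(-3 - Q + 3*v)/6 = ½ - v/2 + Q/6)
p(T) = -T² (p(T) = -(T + T)*(T + T)/4 = -2*T*2*T/4 = -T²)
R(J) = -½ + J - J² (R(J) = (½ - ½*2 + (6*J)/6) - J² = (½ - 1 + J) - J² = (-½ + J) - J² = -½ + J - J²)
R(0) - 47*77 = (-½ + 0 - 1*0²) - 47*77 = (-½ + 0 - 1*0) - 3619 = (-½ + 0 + 0) - 3619 = -½ - 3619 = -7239/2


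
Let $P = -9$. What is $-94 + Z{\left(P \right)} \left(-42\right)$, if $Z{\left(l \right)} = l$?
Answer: $284$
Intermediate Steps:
$-94 + Z{\left(P \right)} \left(-42\right) = -94 - -378 = -94 + 378 = 284$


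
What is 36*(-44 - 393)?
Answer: -15732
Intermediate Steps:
36*(-44 - 393) = 36*(-437) = -15732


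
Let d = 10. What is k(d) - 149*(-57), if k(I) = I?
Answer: 8503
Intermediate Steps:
k(d) - 149*(-57) = 10 - 149*(-57) = 10 + 8493 = 8503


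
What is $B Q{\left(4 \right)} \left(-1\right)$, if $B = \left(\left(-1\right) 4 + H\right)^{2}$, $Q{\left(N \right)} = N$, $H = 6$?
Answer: $-16$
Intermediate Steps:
$B = 4$ ($B = \left(\left(-1\right) 4 + 6\right)^{2} = \left(-4 + 6\right)^{2} = 2^{2} = 4$)
$B Q{\left(4 \right)} \left(-1\right) = 4 \cdot 4 \left(-1\right) = 16 \left(-1\right) = -16$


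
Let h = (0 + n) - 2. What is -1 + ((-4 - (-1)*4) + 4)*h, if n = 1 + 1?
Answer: -1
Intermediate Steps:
n = 2
h = 0 (h = (0 + 2) - 2 = 2 - 2 = 0)
-1 + ((-4 - (-1)*4) + 4)*h = -1 + ((-4 - (-1)*4) + 4)*0 = -1 + ((-4 - 1*(-4)) + 4)*0 = -1 + ((-4 + 4) + 4)*0 = -1 + (0 + 4)*0 = -1 + 4*0 = -1 + 0 = -1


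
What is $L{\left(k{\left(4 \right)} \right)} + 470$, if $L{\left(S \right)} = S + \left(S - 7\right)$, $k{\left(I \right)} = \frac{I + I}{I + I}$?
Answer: $465$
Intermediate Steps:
$k{\left(I \right)} = 1$ ($k{\left(I \right)} = \frac{2 I}{2 I} = 2 I \frac{1}{2 I} = 1$)
$L{\left(S \right)} = -7 + 2 S$ ($L{\left(S \right)} = S + \left(-7 + S\right) = -7 + 2 S$)
$L{\left(k{\left(4 \right)} \right)} + 470 = \left(-7 + 2 \cdot 1\right) + 470 = \left(-7 + 2\right) + 470 = -5 + 470 = 465$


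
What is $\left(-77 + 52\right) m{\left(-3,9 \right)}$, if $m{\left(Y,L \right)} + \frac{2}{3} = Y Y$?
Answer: $- \frac{625}{3} \approx -208.33$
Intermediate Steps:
$m{\left(Y,L \right)} = - \frac{2}{3} + Y^{2}$ ($m{\left(Y,L \right)} = - \frac{2}{3} + Y Y = - \frac{2}{3} + Y^{2}$)
$\left(-77 + 52\right) m{\left(-3,9 \right)} = \left(-77 + 52\right) \left(- \frac{2}{3} + \left(-3\right)^{2}\right) = - 25 \left(- \frac{2}{3} + 9\right) = \left(-25\right) \frac{25}{3} = - \frac{625}{3}$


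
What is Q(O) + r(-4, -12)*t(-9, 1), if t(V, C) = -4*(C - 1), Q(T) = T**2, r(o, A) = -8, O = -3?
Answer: 9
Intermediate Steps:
t(V, C) = 4 - 4*C (t(V, C) = -4*(-1 + C) = 4 - 4*C)
Q(O) + r(-4, -12)*t(-9, 1) = (-3)**2 - 8*(4 - 4*1) = 9 - 8*(4 - 4) = 9 - 8*0 = 9 + 0 = 9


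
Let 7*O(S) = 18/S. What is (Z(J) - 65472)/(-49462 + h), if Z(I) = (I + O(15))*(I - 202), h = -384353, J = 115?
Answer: 880739/5061175 ≈ 0.17402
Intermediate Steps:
O(S) = 18/(7*S) (O(S) = (18/S)/7 = 18/(7*S))
Z(I) = (-202 + I)*(6/35 + I) (Z(I) = (I + (18/7)/15)*(I - 202) = (I + (18/7)*(1/15))*(-202 + I) = (I + 6/35)*(-202 + I) = (6/35 + I)*(-202 + I) = (-202 + I)*(6/35 + I))
(Z(J) - 65472)/(-49462 + h) = ((-1212/35 + 115**2 - 7064/35*115) - 65472)/(-49462 - 384353) = ((-1212/35 + 13225 - 162472/7) - 65472)/(-433815) = (-350697/35 - 65472)*(-1/433815) = -2642217/35*(-1/433815) = 880739/5061175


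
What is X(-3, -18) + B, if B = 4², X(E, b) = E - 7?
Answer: 6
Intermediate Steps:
X(E, b) = -7 + E
B = 16
X(-3, -18) + B = (-7 - 3) + 16 = -10 + 16 = 6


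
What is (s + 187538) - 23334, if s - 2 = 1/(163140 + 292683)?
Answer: 74848871539/455823 ≈ 1.6421e+5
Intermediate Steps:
s = 911647/455823 (s = 2 + 1/(163140 + 292683) = 2 + 1/455823 = 911647/455823 ≈ 2.0000)
(s + 187538) - 23334 = (911647/455823 + 187538) - 23334 = 85485045421/455823 - 23334 = 74848871539/455823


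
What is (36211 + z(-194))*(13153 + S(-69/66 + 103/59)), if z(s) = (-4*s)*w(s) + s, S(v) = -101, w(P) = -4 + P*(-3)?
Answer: 6324281340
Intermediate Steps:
w(P) = -4 - 3*P
z(s) = s - 4*s*(-4 - 3*s) (z(s) = (-4*s)*(-4 - 3*s) + s = -4*s*(-4 - 3*s) + s = s - 4*s*(-4 - 3*s))
(36211 + z(-194))*(13153 + S(-69/66 + 103/59)) = (36211 - 194*(17 + 12*(-194)))*(13153 - 101) = (36211 - 194*(17 - 2328))*13052 = (36211 - 194*(-2311))*13052 = (36211 + 448334)*13052 = 484545*13052 = 6324281340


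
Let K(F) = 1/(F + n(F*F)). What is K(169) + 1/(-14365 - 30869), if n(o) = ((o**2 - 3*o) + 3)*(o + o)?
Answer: -1725602814331/78055917779230482 ≈ -2.2107e-5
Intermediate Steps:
n(o) = 2*o*(3 + o**2 - 3*o) (n(o) = (3 + o**2 - 3*o)*(2*o) = 2*o*(3 + o**2 - 3*o))
K(F) = 1/(F + 2*F**2*(3 + F**4 - 3*F**2)) (K(F) = 1/(F + 2*(F*F)*(3 + (F*F)**2 - 3*F*F)) = 1/(F + 2*F**2*(3 + (F**2)**2 - 3*F**2)) = 1/(F + 2*F**2*(3 + F**4 - 3*F**2)))
K(169) + 1/(-14365 - 30869) = 1/(169*(1 + 2*169*(3 + 169**4 - 3*169**2))) + 1/(-14365 - 30869) = 1/(169*(1 + 2*169*(3 + 815730721 - 3*28561))) + 1/(-45234) = 1/(169*(1 + 2*169*(3 + 815730721 - 85683))) - 1/45234 = 1/(169*(1 + 2*169*815645041)) - 1/45234 = 1/(169*(1 + 275688023858)) - 1/45234 = (1/169)/275688023859 - 1/45234 = (1/169)*(1/275688023859) - 1/45234 = 1/46591276032171 - 1/45234 = -1725602814331/78055917779230482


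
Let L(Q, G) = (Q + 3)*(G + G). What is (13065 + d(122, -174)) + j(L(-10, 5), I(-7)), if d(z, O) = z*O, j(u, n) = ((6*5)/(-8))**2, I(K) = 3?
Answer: -130383/16 ≈ -8148.9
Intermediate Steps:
L(Q, G) = 2*G*(3 + Q) (L(Q, G) = (3 + Q)*(2*G) = 2*G*(3 + Q))
j(u, n) = 225/16 (j(u, n) = (30*(-1/8))**2 = (-15/4)**2 = 225/16)
d(z, O) = O*z
(13065 + d(122, -174)) + j(L(-10, 5), I(-7)) = (13065 - 174*122) + 225/16 = (13065 - 21228) + 225/16 = -8163 + 225/16 = -130383/16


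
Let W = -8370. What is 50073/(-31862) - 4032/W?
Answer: -16146857/14815830 ≈ -1.0898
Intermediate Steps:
50073/(-31862) - 4032/W = 50073/(-31862) - 4032/(-8370) = 50073*(-1/31862) - 4032*(-1/8370) = -50073/31862 + 224/465 = -16146857/14815830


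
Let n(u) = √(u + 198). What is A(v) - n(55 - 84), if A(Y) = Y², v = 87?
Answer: 7556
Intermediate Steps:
n(u) = √(198 + u)
A(v) - n(55 - 84) = 87² - √(198 + (55 - 84)) = 7569 - √(198 - 29) = 7569 - √169 = 7569 - 1*13 = 7569 - 13 = 7556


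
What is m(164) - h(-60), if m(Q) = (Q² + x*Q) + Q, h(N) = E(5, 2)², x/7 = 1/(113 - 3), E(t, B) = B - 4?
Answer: 1488654/55 ≈ 27066.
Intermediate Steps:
E(t, B) = -4 + B
x = 7/110 (x = 7/(113 - 3) = 7/110 ≈ 0.063636)
h(N) = 4 (h(N) = (-4 + 2)² = (-2)² = 4)
m(Q) = Q² + 117*Q/110 (m(Q) = (Q² + 7*Q/110) + Q = Q² + 117*Q/110)
m(164) - h(-60) = (1/110)*164*(117 + 110*164) - 1*4 = (1/110)*164*(117 + 18040) - 4 = (1/110)*164*18157 - 4 = 1488874/55 - 4 = 1488654/55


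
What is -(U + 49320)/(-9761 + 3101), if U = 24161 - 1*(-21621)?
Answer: 47551/3330 ≈ 14.280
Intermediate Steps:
U = 45782 (U = 24161 + 21621 = 45782)
-(U + 49320)/(-9761 + 3101) = -(45782 + 49320)/(-9761 + 3101) = -95102/(-6660) = -95102*(-1)/6660 = -1*(-47551/3330) = 47551/3330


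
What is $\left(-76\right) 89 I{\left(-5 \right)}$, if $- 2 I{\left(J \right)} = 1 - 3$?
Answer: $-6764$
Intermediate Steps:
$I{\left(J \right)} = 1$ ($I{\left(J \right)} = - \frac{1 - 3}{2} = \left(- \frac{1}{2}\right) \left(-2\right) = 1$)
$\left(-76\right) 89 I{\left(-5 \right)} = \left(-76\right) 89 \cdot 1 = \left(-6764\right) 1 = -6764$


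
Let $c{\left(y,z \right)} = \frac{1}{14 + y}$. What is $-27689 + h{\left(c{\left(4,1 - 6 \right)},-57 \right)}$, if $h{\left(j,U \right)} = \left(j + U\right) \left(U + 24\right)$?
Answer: $- \frac{154859}{6} \approx -25810.0$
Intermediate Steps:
$h{\left(j,U \right)} = \left(24 + U\right) \left(U + j\right)$ ($h{\left(j,U \right)} = \left(U + j\right) \left(24 + U\right) = \left(24 + U\right) \left(U + j\right)$)
$-27689 + h{\left(c{\left(4,1 - 6 \right)},-57 \right)} = -27689 + \left(\left(-57\right)^{2} + 24 \left(-57\right) + \frac{24}{14 + 4} - \frac{57}{14 + 4}\right) = -27689 + \left(3249 - 1368 + \frac{24}{18} - \frac{57}{18}\right) = -27689 + \left(3249 - 1368 + 24 \cdot \frac{1}{18} - \frac{19}{6}\right) = -27689 + \left(3249 - 1368 + \frac{4}{3} - \frac{19}{6}\right) = -27689 + \frac{11275}{6} = - \frac{154859}{6}$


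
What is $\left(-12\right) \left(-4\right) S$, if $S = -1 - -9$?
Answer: $384$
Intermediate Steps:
$S = 8$ ($S = -1 + 9 = 8$)
$\left(-12\right) \left(-4\right) S = \left(-12\right) \left(-4\right) 8 = 48 \cdot 8 = 384$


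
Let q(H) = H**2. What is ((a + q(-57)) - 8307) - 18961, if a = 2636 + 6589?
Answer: -14794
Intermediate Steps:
a = 9225
((a + q(-57)) - 8307) - 18961 = ((9225 + (-57)**2) - 8307) - 18961 = ((9225 + 3249) - 8307) - 18961 = (12474 - 8307) - 18961 = 4167 - 18961 = -14794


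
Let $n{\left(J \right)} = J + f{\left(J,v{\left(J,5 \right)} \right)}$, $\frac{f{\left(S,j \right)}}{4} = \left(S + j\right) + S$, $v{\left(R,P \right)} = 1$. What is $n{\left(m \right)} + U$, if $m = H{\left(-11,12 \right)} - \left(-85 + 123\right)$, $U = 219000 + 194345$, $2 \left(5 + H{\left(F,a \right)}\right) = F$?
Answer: $\frac{825825}{2} \approx 4.1291 \cdot 10^{5}$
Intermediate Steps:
$H{\left(F,a \right)} = -5 + \frac{F}{2}$
$U = 413345$
$f{\left(S,j \right)} = 4 j + 8 S$ ($f{\left(S,j \right)} = 4 \left(\left(S + j\right) + S\right) = 4 \left(j + 2 S\right) = 4 j + 8 S$)
$m = - \frac{97}{2}$ ($m = \left(-5 + \frac{1}{2} \left(-11\right)\right) - \left(-85 + 123\right) = \left(-5 - \frac{11}{2}\right) - 38 = - \frac{21}{2} - 38 = - \frac{97}{2} \approx -48.5$)
$n{\left(J \right)} = 4 + 9 J$ ($n{\left(J \right)} = J + \left(4 \cdot 1 + 8 J\right) = J + \left(4 + 8 J\right) = 4 + 9 J$)
$n{\left(m \right)} + U = \left(4 + 9 \left(- \frac{97}{2}\right)\right) + 413345 = \left(4 - \frac{873}{2}\right) + 413345 = - \frac{865}{2} + 413345 = \frac{825825}{2}$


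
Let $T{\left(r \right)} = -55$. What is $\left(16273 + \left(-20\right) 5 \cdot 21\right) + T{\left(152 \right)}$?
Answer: $14118$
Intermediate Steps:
$\left(16273 + \left(-20\right) 5 \cdot 21\right) + T{\left(152 \right)} = \left(16273 + \left(-20\right) 5 \cdot 21\right) - 55 = \left(16273 - 2100\right) - 55 = 14173 - 55 = 14118$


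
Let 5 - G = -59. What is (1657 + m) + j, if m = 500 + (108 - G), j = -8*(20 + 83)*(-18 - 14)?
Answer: 28569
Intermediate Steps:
G = 64 (G = 5 - 1*(-59) = 5 + 59 = 64)
j = 26368 (j = -824*(-32) = -8*(-3296) = 26368)
m = 544 (m = 500 + (108 - 1*64) = 500 + (108 - 64) = 500 + 44 = 544)
(1657 + m) + j = (1657 + 544) + 26368 = 2201 + 26368 = 28569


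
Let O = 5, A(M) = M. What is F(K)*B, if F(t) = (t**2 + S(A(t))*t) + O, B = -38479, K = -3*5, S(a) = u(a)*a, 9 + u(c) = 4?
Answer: 34438705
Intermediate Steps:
u(c) = -5 (u(c) = -9 + 4 = -5)
S(a) = -5*a
K = -15
F(t) = 5 - 4*t**2 (F(t) = (t**2 + (-5*t)*t) + 5 = (t**2 - 5*t**2) + 5 = -4*t**2 + 5 = 5 - 4*t**2)
F(K)*B = (5 - 4*(-15)**2)*(-38479) = (5 - 4*225)*(-38479) = (5 - 900)*(-38479) = -895*(-38479) = 34438705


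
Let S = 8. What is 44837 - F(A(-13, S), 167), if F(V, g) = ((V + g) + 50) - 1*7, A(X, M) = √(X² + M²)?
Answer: 44627 - √233 ≈ 44612.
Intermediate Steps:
A(X, M) = √(M² + X²)
F(V, g) = 43 + V + g (F(V, g) = (50 + V + g) - 7 = 43 + V + g)
44837 - F(A(-13, S), 167) = 44837 - (43 + √(8² + (-13)²) + 167) = 44837 - (43 + √(64 + 169) + 167) = 44837 - (43 + √233 + 167) = 44837 - (210 + √233) = 44837 + (-210 - √233) = 44627 - √233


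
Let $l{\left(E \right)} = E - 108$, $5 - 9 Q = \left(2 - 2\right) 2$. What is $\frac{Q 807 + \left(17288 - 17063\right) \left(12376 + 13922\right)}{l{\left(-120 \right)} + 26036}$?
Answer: $\frac{17752495}{77424} \approx 229.29$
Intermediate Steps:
$Q = \frac{5}{9}$ ($Q = \frac{5}{9} - \frac{\left(2 - 2\right) 2}{9} = \frac{5}{9} - \frac{0 \cdot 2}{9} = \frac{5}{9} - 0 = \frac{5}{9} + 0 = \frac{5}{9} \approx 0.55556$)
$l{\left(E \right)} = -108 + E$
$\frac{Q 807 + \left(17288 - 17063\right) \left(12376 + 13922\right)}{l{\left(-120 \right)} + 26036} = \frac{\frac{5}{9} \cdot 807 + \left(17288 - 17063\right) \left(12376 + 13922\right)}{\left(-108 - 120\right) + 26036} = \frac{\frac{1345}{3} + 225 \cdot 26298}{-228 + 26036} = \frac{\frac{1345}{3} + 5917050}{25808} = \frac{17752495}{3} \cdot \frac{1}{25808} = \frac{17752495}{77424}$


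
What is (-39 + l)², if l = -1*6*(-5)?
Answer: 81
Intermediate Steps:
l = 30 (l = -6*(-5) = 30)
(-39 + l)² = (-39 + 30)² = (-9)² = 81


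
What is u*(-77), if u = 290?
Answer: -22330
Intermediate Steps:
u*(-77) = 290*(-77) = -22330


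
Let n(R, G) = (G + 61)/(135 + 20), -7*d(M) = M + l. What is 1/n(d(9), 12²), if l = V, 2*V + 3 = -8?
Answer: 31/41 ≈ 0.75610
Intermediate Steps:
V = -11/2 (V = -3/2 + (½)*(-8) = -3/2 - 4 = -11/2 ≈ -5.5000)
l = -11/2 ≈ -5.5000
d(M) = 11/14 - M/7 (d(M) = -(M - 11/2)/7 = -(-11/2 + M)/7 = 11/14 - M/7)
n(R, G) = 61/155 + G/155 (n(R, G) = (61 + G)/155 = (61 + G)*(1/155) = 61/155 + G/155)
1/n(d(9), 12²) = 1/(61/155 + (1/155)*12²) = 1/(61/155 + (1/155)*144) = 1/(61/155 + 144/155) = 1/(41/31) = 31/41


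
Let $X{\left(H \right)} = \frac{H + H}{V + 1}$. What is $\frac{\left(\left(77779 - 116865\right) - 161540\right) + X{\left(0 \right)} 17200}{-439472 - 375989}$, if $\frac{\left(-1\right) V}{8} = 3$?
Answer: $\frac{200626}{815461} \approx 0.24603$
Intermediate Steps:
$V = -24$ ($V = \left(-8\right) 3 = -24$)
$X{\left(H \right)} = - \frac{2 H}{23}$ ($X{\left(H \right)} = \frac{H + H}{-24 + 1} = \frac{2 H}{-23} = 2 H \left(- \frac{1}{23}\right) = - \frac{2 H}{23}$)
$\frac{\left(\left(77779 - 116865\right) - 161540\right) + X{\left(0 \right)} 17200}{-439472 - 375989} = \frac{\left(\left(77779 - 116865\right) - 161540\right) + \left(- \frac{2}{23}\right) 0 \cdot 17200}{-439472 - 375989} = \frac{\left(-39086 - 161540\right) + 0 \cdot 17200}{-815461} = \left(-200626 + 0\right) \left(- \frac{1}{815461}\right) = \left(-200626\right) \left(- \frac{1}{815461}\right) = \frac{200626}{815461}$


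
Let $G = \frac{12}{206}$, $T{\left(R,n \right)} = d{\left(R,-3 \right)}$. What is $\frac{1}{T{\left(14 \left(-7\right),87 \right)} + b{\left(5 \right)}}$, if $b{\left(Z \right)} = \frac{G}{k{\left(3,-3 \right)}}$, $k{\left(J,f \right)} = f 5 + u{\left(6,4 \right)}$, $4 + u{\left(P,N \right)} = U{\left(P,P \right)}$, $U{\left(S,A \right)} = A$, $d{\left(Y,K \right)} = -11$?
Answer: $- \frac{1339}{14735} \approx -0.090872$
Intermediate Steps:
$u{\left(P,N \right)} = -4 + P$
$T{\left(R,n \right)} = -11$
$G = \frac{6}{103}$ ($G = 12 \cdot \frac{1}{206} = \frac{6}{103} \approx 0.058252$)
$k{\left(J,f \right)} = 2 + 5 f$ ($k{\left(J,f \right)} = f 5 + \left(-4 + 6\right) = 5 f + 2 = 2 + 5 f$)
$b{\left(Z \right)} = - \frac{6}{1339}$ ($b{\left(Z \right)} = \frac{6}{103 \left(2 + 5 \left(-3\right)\right)} = \frac{6}{103 \left(2 - 15\right)} = \frac{6}{103 \left(-13\right)} = \frac{6}{103} \left(- \frac{1}{13}\right) = - \frac{6}{1339}$)
$\frac{1}{T{\left(14 \left(-7\right),87 \right)} + b{\left(5 \right)}} = \frac{1}{-11 - \frac{6}{1339}} = \frac{1}{- \frac{14735}{1339}} = - \frac{1339}{14735}$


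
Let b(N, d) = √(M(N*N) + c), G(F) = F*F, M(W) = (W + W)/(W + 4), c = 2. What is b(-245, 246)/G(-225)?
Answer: 2*√3603360783/3038968125 ≈ 3.9506e-5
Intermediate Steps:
M(W) = 2*W/(4 + W) (M(W) = (2*W)/(4 + W) = 2*W/(4 + W))
G(F) = F²
b(N, d) = √(2 + 2*N²/(4 + N²)) (b(N, d) = √(2*(N*N)/(4 + N*N) + 2) = √(2*N²/(4 + N²) + 2) = √(2 + 2*N²/(4 + N²)))
b(-245, 246)/G(-225) = (2*√((2 + (-245)²)/(4 + (-245)²)))/((-225)²) = (2*√((2 + 60025)/(4 + 60025)))/50625 = (2*√(60027/60029))*(1/50625) = (2*(√3603360783/60029))*(1/50625) = (2*√3603360783/60029)*(1/50625) = 2*√3603360783/3038968125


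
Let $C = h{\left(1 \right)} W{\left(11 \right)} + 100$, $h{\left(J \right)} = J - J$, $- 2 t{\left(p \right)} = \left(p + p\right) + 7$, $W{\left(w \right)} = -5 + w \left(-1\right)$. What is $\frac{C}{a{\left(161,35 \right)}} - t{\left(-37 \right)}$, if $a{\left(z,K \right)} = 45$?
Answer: $- \frac{563}{18} \approx -31.278$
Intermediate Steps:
$W{\left(w \right)} = -5 - w$
$t{\left(p \right)} = - \frac{7}{2} - p$ ($t{\left(p \right)} = - \frac{\left(p + p\right) + 7}{2} = - \frac{2 p + 7}{2} = - \frac{7 + 2 p}{2} = - \frac{7}{2} - p$)
$h{\left(J \right)} = 0$
$C = 100$ ($C = 0 \left(-5 - 11\right) + 100 = 0 \left(-16\right) + 100 = 0 + 100 = 100$)
$\frac{C}{a{\left(161,35 \right)}} - t{\left(-37 \right)} = \frac{100}{45} - \left(- \frac{7}{2} - -37\right) = 100 \cdot \frac{1}{45} - \left(- \frac{7}{2} + 37\right) = \frac{20}{9} - \frac{67}{2} = - \frac{563}{18}$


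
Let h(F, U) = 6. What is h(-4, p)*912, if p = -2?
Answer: 5472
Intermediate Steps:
h(-4, p)*912 = 6*912 = 5472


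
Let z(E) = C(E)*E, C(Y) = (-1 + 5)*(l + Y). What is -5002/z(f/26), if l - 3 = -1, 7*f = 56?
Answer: -422669/240 ≈ -1761.1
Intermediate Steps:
f = 8 (f = (⅐)*56 = 8)
l = 2 (l = 3 - 1 = 2)
C(Y) = 8 + 4*Y (C(Y) = (-1 + 5)*(2 + Y) = 4*(2 + Y) = 8 + 4*Y)
z(E) = E*(8 + 4*E) (z(E) = (8 + 4*E)*E = E*(8 + 4*E))
-5002/z(f/26) = -5002*13/(16*(2 + 8/26)) = -5002*13/(16*(2 + 8*(1/26))) = -5002*13/(16*(2 + 4/13)) = -5002/(4*(4/13)*(30/13)) = -5002/480/169 = -5002*169/480 = -422669/240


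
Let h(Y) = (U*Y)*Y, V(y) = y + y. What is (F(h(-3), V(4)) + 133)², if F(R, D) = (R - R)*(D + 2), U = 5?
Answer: 17689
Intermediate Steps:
V(y) = 2*y
h(Y) = 5*Y² (h(Y) = (5*Y)*Y = 5*Y²)
F(R, D) = 0 (F(R, D) = 0*(2 + D) = 0)
(F(h(-3), V(4)) + 133)² = (0 + 133)² = 133² = 17689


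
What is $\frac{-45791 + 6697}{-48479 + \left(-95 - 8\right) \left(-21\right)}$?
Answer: $\frac{19547}{23158} \approx 0.84407$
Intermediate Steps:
$\frac{-45791 + 6697}{-48479 + \left(-95 - 8\right) \left(-21\right)} = - \frac{39094}{-48479 - -2163} = - \frac{39094}{-48479 + 2163} = - \frac{39094}{-46316} = \left(-39094\right) \left(- \frac{1}{46316}\right) = \frac{19547}{23158}$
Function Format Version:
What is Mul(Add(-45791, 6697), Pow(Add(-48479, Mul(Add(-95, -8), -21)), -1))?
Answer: Rational(19547, 23158) ≈ 0.84407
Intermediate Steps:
Mul(Add(-45791, 6697), Pow(Add(-48479, Mul(Add(-95, -8), -21)), -1)) = Mul(-39094, Pow(Add(-48479, Mul(-103, -21)), -1)) = Mul(-39094, Pow(Add(-48479, 2163), -1)) = Mul(-39094, Pow(-46316, -1)) = Mul(-39094, Rational(-1, 46316)) = Rational(19547, 23158)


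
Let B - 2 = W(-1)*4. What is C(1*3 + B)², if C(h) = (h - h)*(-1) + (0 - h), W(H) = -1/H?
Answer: 81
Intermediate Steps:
B = 6 (B = 2 - 1/(-1)*4 = 2 - 1*(-1)*4 = 2 + 1*4 = 2 + 4 = 6)
C(h) = -h (C(h) = 0*(-1) - h = 0 - h = -h)
C(1*3 + B)² = (-(1*3 + 6))² = (-(3 + 6))² = (-1*9)² = (-9)² = 81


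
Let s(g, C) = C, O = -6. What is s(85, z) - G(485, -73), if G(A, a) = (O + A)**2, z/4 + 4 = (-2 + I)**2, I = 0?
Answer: -229441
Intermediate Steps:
z = 0 (z = -16 + 4*(-2 + 0)**2 = -16 + 4*(-2)**2 = -16 + 4*4 = -16 + 16 = 0)
G(A, a) = (-6 + A)**2
s(85, z) - G(485, -73) = 0 - (-6 + 485)**2 = 0 - 1*479**2 = 0 - 1*229441 = 0 - 229441 = -229441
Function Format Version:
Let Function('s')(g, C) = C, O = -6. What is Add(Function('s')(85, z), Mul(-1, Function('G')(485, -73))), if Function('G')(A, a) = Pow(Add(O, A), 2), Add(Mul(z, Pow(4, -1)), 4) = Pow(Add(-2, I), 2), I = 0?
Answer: -229441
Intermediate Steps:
z = 0 (z = Add(-16, Mul(4, Pow(Add(-2, 0), 2))) = Add(-16, Mul(4, Pow(-2, 2))) = Add(-16, Mul(4, 4)) = Add(-16, 16) = 0)
Function('G')(A, a) = Pow(Add(-6, A), 2)
Add(Function('s')(85, z), Mul(-1, Function('G')(485, -73))) = Add(0, Mul(-1, Pow(Add(-6, 485), 2))) = Add(0, Mul(-1, Pow(479, 2))) = Add(0, Mul(-1, 229441)) = Add(0, -229441) = -229441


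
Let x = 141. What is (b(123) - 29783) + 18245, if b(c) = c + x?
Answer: -11274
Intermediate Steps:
b(c) = 141 + c (b(c) = c + 141 = 141 + c)
(b(123) - 29783) + 18245 = ((141 + 123) - 29783) + 18245 = (264 - 29783) + 18245 = -29519 + 18245 = -11274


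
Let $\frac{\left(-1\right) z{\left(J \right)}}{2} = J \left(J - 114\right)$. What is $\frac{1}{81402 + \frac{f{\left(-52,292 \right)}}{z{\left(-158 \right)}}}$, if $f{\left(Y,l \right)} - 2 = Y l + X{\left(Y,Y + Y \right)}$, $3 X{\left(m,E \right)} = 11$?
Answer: $\frac{257856}{20990039647} \approx 1.2285 \cdot 10^{-5}$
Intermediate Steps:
$X{\left(m,E \right)} = \frac{11}{3}$ ($X{\left(m,E \right)} = \frac{1}{3} \cdot 11 = \frac{11}{3}$)
$f{\left(Y,l \right)} = \frac{17}{3} + Y l$ ($f{\left(Y,l \right)} = 2 + \left(Y l + \frac{11}{3}\right) = 2 + \left(\frac{11}{3} + Y l\right) = \frac{17}{3} + Y l$)
$z{\left(J \right)} = - 2 J \left(-114 + J\right)$ ($z{\left(J \right)} = - 2 J \left(J - 114\right) = - 2 J \left(-114 + J\right)$)
$\frac{1}{81402 + \frac{f{\left(-52,292 \right)}}{z{\left(-158 \right)}}} = \frac{1}{81402 + \frac{\frac{17}{3} - 15184}{2 \left(-158\right) \left(114 - -158\right)}} = \frac{1}{81402 + \frac{\frac{17}{3} - 15184}{2 \left(-158\right) \left(114 + 158\right)}} = \frac{1}{81402 - \frac{45535}{3 \cdot 2 \left(-158\right) 272}} = \frac{1}{81402 - \frac{45535}{3 \left(-85952\right)}} = \frac{1}{81402 - - \frac{45535}{257856}} = \frac{1}{81402 + \frac{45535}{257856}} = \frac{1}{\frac{20990039647}{257856}} = \frac{257856}{20990039647}$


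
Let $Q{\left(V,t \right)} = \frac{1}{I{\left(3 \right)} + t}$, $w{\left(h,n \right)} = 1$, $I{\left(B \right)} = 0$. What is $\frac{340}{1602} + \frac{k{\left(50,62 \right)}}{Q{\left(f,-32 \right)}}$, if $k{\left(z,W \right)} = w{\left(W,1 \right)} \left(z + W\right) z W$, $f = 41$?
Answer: $- \frac{8899430230}{801} \approx -1.111 \cdot 10^{7}$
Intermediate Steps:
$k{\left(z,W \right)} = W z \left(W + z\right)$ ($k{\left(z,W \right)} = 1 \left(z + W\right) z W = 1 \left(W + z\right) z W = 1 z \left(W + z\right) W = z \left(W + z\right) W = W z \left(W + z\right)$)
$Q{\left(V,t \right)} = \frac{1}{t}$ ($Q{\left(V,t \right)} = \frac{1}{0 + t} = \frac{1}{t}$)
$\frac{340}{1602} + \frac{k{\left(50,62 \right)}}{Q{\left(f,-32 \right)}} = \frac{340}{1602} + \frac{62 \cdot 50 \left(62 + 50\right)}{\frac{1}{-32}} = 340 \cdot \frac{1}{1602} + \frac{62 \cdot 50 \cdot 112}{- \frac{1}{32}} = \frac{170}{801} + 347200 \left(-32\right) = \frac{170}{801} - 11110400 = - \frac{8899430230}{801}$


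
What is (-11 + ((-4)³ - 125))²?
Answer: 40000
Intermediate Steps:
(-11 + ((-4)³ - 125))² = (-11 + (-64 - 125))² = (-11 - 189)² = (-200)² = 40000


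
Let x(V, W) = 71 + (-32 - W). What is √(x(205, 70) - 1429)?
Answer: 2*I*√365 ≈ 38.21*I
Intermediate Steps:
x(V, W) = 39 - W
√(x(205, 70) - 1429) = √((39 - 1*70) - 1429) = √((39 - 70) - 1429) = √(-31 - 1429) = √(-1460) = 2*I*√365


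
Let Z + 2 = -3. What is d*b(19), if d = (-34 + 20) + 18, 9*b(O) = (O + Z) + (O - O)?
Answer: 56/9 ≈ 6.2222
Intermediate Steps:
Z = -5 (Z = -2 - 3 = -5)
b(O) = -5/9 + O/9 (b(O) = ((O - 5) + (O - O))/9 = ((-5 + O) + 0)/9 = (-5 + O)/9 = -5/9 + O/9)
d = 4 (d = -14 + 18 = 4)
d*b(19) = 4*(-5/9 + (1/9)*19) = 4*(-5/9 + 19/9) = 4*(14/9) = 56/9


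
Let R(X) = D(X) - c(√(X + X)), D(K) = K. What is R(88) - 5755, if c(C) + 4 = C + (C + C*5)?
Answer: -5663 - 28*√11 ≈ -5755.9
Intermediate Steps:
c(C) = -4 + 7*C (c(C) = -4 + (C + (C + C*5)) = -4 + (C + (C + 5*C)) = -4 + (C + 6*C) = -4 + 7*C)
R(X) = 4 + X - 7*√2*√X (R(X) = X - (-4 + 7*√(X + X)) = X - (-4 + 7*√(2*X)) = X - (-4 + 7*(√2*√X)) = X - (-4 + 7*√2*√X) = X + (4 - 7*√2*√X) = 4 + X - 7*√2*√X)
R(88) - 5755 = (4 + 88 - 7*√2*√88) - 5755 = (4 + 88 - 7*√2*2*√22) - 5755 = (4 + 88 - 28*√11) - 5755 = (92 - 28*√11) - 5755 = -5663 - 28*√11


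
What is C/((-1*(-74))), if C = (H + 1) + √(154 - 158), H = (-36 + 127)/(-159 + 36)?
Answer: 16/4551 + I/37 ≈ 0.0035157 + 0.027027*I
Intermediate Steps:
H = -91/123 (H = 91/(-123) = 91*(-1/123) = -91/123 ≈ -0.73984)
C = 32/123 + 2*I (C = (-91/123 + 1) + √(154 - 158) = 32/123 + √(-4) = 32/123 + 2*I ≈ 0.26016 + 2.0*I)
C/((-1*(-74))) = (32/123 + 2*I)/((-1*(-74))) = (32/123 + 2*I)/74 = (32/123 + 2*I)*(1/74) = 16/4551 + I/37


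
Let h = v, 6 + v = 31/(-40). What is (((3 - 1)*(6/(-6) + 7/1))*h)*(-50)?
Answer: 4065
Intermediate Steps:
v = -271/40 (v = -6 + 31/(-40) = -6 + 31*(-1/40) = -6 - 31/40 = -271/40 ≈ -6.7750)
h = -271/40 ≈ -6.7750
(((3 - 1)*(6/(-6) + 7/1))*h)*(-50) = (((3 - 1)*(6/(-6) + 7/1))*(-271/40))*(-50) = ((2*(6*(-1/6) + 7*1))*(-271/40))*(-50) = ((2*(-1 + 7))*(-271/40))*(-50) = ((2*6)*(-271/40))*(-50) = (12*(-271/40))*(-50) = -813/10*(-50) = 4065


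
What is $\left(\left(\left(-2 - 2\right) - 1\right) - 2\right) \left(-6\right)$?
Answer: $42$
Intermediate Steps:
$\left(\left(\left(-2 - 2\right) - 1\right) - 2\right) \left(-6\right) = \left(\left(-4 - 1\right) - 2\right) \left(-6\right) = \left(-5 - 2\right) \left(-6\right) = \left(-7\right) \left(-6\right) = 42$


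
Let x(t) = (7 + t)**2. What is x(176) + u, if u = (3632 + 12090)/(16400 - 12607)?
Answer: 127039499/3793 ≈ 33493.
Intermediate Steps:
u = 15722/3793 ≈ 4.1450
x(176) + u = (7 + 176)**2 + 15722/3793 = 183**2 + 15722/3793 = 33489 + 15722/3793 = 127039499/3793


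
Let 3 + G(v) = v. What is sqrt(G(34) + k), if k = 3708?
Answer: sqrt(3739) ≈ 61.147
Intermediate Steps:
G(v) = -3 + v
sqrt(G(34) + k) = sqrt((-3 + 34) + 3708) = sqrt(31 + 3708) = sqrt(3739)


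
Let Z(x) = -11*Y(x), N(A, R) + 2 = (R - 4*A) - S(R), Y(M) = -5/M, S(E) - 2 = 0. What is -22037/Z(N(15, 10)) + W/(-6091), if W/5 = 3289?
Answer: 7247373343/335005 ≈ 21634.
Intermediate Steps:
W = 16445 (W = 5*3289 = 16445)
S(E) = 2 (S(E) = 2 + 0 = 2)
N(A, R) = -4 + R - 4*A (N(A, R) = -2 + ((R - 4*A) - 1*2) = -2 + ((R - 4*A) - 2) = -2 + (-2 + R - 4*A) = -4 + R - 4*A)
Z(x) = 55/x (Z(x) = -(-55)/x = 55/x)
-22037/Z(N(15, 10)) + W/(-6091) = -22037/(55/(-4 + 10 - 4*15)) + 16445/(-6091) = -22037/(55/(-4 + 10 - 60)) + 16445*(-1/6091) = -22037/(55/(-54)) - 16445/6091 = -22037/(55*(-1/54)) - 16445/6091 = -22037/(-55/54) - 16445/6091 = -22037*(-54/55) - 16445/6091 = 1189998/55 - 16445/6091 = 7247373343/335005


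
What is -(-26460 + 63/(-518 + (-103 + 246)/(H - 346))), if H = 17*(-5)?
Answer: 1970405871/74467 ≈ 26460.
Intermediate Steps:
H = -85
-(-26460 + 63/(-518 + (-103 + 246)/(H - 346))) = -(-26460 + 63/(-518 + (-103 + 246)/(-85 - 346))) = -(-26460 + 63/(-518 + 143/(-431))) = -(-26460 + 63/(-518 + 143*(-1/431))) = -(-26460 + 63/(-518 - 143/431)) = -63/(1/(1/(-223401/431) - 420)) = -63/(1/(-431/223401 - 420)) = -63/(1/(-93828851/223401)) = -63/(-223401/93828851) = -63*(-93828851/223401) = 1970405871/74467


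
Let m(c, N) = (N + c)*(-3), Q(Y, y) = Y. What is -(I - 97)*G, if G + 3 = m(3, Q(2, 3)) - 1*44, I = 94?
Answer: -186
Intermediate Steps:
m(c, N) = -3*N - 3*c
G = -62 (G = -3 + ((-3*2 - 3*3) - 1*44) = -3 + ((-6 - 9) - 44) = -3 + (-15 - 44) = -3 - 59 = -62)
-(I - 97)*G = -(94 - 97)*(-62) = -(-3)*(-62) = -1*186 = -186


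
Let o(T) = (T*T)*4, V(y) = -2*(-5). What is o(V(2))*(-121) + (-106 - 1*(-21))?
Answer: -48485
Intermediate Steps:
V(y) = 10
o(T) = 4*T**2 (o(T) = T**2*4 = 4*T**2)
o(V(2))*(-121) + (-106 - 1*(-21)) = (4*10**2)*(-121) + (-106 - 1*(-21)) = (4*100)*(-121) + (-106 + 21) = 400*(-121) - 85 = -48400 - 85 = -48485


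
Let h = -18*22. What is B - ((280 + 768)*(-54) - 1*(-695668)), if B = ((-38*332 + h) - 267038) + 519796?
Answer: -399330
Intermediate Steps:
h = -396
B = 239746 (B = ((-38*332 - 396) - 267038) + 519796 = ((-12616 - 396) - 267038) + 519796 = (-13012 - 267038) + 519796 = -280050 + 519796 = 239746)
B - ((280 + 768)*(-54) - 1*(-695668)) = 239746 - ((280 + 768)*(-54) - 1*(-695668)) = 239746 - (1048*(-54) + 695668) = 239746 - (-56592 + 695668) = 239746 - 1*639076 = 239746 - 639076 = -399330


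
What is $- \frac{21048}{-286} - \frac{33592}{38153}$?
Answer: $\frac{396718516}{5455879} \approx 72.714$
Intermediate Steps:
$- \frac{21048}{-286} - \frac{33592}{38153} = \left(-21048\right) \left(- \frac{1}{286}\right) - \frac{33592}{38153} = \frac{10524}{143} - \frac{33592}{38153} = \frac{396718516}{5455879}$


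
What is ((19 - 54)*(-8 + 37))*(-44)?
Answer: 44660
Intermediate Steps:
((19 - 54)*(-8 + 37))*(-44) = -35*29*(-44) = -1015*(-44) = 44660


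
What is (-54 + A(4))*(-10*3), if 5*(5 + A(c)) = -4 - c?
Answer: 1818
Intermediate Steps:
A(c) = -29/5 - c/5 (A(c) = -5 + (-4 - c)/5 = -5 + (-⅘ - c/5) = -29/5 - c/5)
(-54 + A(4))*(-10*3) = (-54 + (-29/5 - ⅕*4))*(-10*3) = (-54 + (-29/5 - ⅘))*(-30) = (-54 - 33/5)*(-30) = -303/5*(-30) = 1818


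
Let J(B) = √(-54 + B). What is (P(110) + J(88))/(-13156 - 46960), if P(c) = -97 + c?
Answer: -13/60116 - √34/60116 ≈ -0.00031324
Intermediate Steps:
(P(110) + J(88))/(-13156 - 46960) = ((-97 + 110) + √(-54 + 88))/(-13156 - 46960) = (13 + √34)/(-60116) = (13 + √34)*(-1/60116) = -13/60116 - √34/60116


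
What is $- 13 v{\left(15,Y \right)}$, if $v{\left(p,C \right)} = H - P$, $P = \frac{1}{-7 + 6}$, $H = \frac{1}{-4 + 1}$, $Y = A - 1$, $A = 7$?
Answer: $- \frac{26}{3} \approx -8.6667$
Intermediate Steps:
$Y = 6$ ($Y = 7 - 1 = 6$)
$H = - \frac{1}{3}$ ($H = \frac{1}{-3} = - \frac{1}{3} \approx -0.33333$)
$P = -1$ ($P = \frac{1}{-1} = -1$)
$v{\left(p,C \right)} = \frac{2}{3}$ ($v{\left(p,C \right)} = - \frac{1}{3} - -1 = - \frac{1}{3} + 1 = \frac{2}{3}$)
$- 13 v{\left(15,Y \right)} = \left(-13\right) \frac{2}{3} = - \frac{26}{3}$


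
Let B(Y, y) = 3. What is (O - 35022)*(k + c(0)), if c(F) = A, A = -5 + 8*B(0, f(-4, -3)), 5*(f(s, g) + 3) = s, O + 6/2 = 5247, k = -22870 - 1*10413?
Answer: 990535392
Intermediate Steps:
k = -33283 (k = -22870 - 10413 = -33283)
O = 5244 (O = -3 + 5247 = 5244)
f(s, g) = -3 + s/5
A = 19 (A = -5 + 8*3 = -5 + 24 = 19)
c(F) = 19
(O - 35022)*(k + c(0)) = (5244 - 35022)*(-33283 + 19) = -29778*(-33264) = 990535392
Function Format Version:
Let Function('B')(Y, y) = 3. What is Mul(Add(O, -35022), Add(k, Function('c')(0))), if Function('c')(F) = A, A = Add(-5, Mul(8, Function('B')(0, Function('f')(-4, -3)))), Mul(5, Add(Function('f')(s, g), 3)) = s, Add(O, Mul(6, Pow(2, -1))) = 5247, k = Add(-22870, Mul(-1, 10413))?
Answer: 990535392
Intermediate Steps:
k = -33283 (k = Add(-22870, -10413) = -33283)
O = 5244 (O = Add(-3, 5247) = 5244)
Function('f')(s, g) = Add(-3, Mul(Rational(1, 5), s))
A = 19 (A = Add(-5, Mul(8, 3)) = Add(-5, 24) = 19)
Function('c')(F) = 19
Mul(Add(O, -35022), Add(k, Function('c')(0))) = Mul(Add(5244, -35022), Add(-33283, 19)) = Mul(-29778, -33264) = 990535392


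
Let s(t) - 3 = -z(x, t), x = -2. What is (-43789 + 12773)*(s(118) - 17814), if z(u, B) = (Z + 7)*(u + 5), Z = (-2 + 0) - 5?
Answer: 552425976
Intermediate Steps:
Z = -7 (Z = -2 - 5 = -7)
z(u, B) = 0 (z(u, B) = (-7 + 7)*(u + 5) = 0*(5 + u) = 0)
s(t) = 3 (s(t) = 3 - 1*0 = 3 + 0 = 3)
(-43789 + 12773)*(s(118) - 17814) = (-43789 + 12773)*(3 - 17814) = -31016*(-17811) = 552425976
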